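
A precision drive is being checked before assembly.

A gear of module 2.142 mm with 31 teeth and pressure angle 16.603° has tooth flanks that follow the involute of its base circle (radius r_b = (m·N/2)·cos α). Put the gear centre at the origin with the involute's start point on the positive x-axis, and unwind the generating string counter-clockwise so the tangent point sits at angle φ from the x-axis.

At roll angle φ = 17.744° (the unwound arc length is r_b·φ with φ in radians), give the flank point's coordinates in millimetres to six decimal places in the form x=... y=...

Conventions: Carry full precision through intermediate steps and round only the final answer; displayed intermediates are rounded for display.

x=33.306134 y=0.311997

topology: single-mesh involute geometry — m = 2.142, N = 31
pitch radius r_p = m·N/2 = 2.142·31/2 = 33.201000
base radius r_b = r_p·cos α = 33.201000·cos 16.603° = 31.816771
roll angle φ = 17.744° = 0.30969122 rad
x = r_b·(cos φ + φ·sin φ) = 33.306134
y = r_b·(sin φ − φ·cos φ) = 0.311997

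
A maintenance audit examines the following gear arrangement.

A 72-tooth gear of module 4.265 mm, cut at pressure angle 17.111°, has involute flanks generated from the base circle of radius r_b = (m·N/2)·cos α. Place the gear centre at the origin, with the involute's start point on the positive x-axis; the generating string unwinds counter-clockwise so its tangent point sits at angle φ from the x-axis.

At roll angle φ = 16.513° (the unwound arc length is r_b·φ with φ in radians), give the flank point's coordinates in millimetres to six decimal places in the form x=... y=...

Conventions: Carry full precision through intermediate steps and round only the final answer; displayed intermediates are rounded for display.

class = single-mesh tooth geometry [base-circle involute, m = 4.265, 72T]
pitch radius r_p = m·N/2 = 4.265·72/2 = 153.540000
base radius r_b = r_p·cos α = 153.540000·cos 17.111° = 146.743789
roll angle φ = 16.513° = 0.28820622 rad
x = r_b·(cos φ + φ·sin φ) = 152.712293
y = r_b·(sin φ − φ·cos φ) = 1.161280

x=152.712293 y=1.161280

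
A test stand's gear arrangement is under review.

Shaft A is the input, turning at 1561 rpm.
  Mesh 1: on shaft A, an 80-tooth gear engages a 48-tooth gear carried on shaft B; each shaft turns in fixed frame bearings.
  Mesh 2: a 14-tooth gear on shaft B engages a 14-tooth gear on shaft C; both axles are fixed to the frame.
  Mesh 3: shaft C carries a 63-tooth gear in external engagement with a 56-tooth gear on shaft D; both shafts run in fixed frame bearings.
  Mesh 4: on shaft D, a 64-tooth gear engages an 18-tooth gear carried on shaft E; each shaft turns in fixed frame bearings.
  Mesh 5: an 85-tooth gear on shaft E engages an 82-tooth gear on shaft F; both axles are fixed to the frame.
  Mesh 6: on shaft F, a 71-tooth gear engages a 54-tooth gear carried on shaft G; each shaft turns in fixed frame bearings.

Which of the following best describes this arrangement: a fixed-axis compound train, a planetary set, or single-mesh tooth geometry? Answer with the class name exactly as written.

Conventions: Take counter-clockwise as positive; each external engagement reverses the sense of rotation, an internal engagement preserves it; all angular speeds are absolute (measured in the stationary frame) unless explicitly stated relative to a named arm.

fixed-axis compound train

recognized (7 fixed axles, 6 meshes): fixed-axis compound train
classification: fixed-axis compound train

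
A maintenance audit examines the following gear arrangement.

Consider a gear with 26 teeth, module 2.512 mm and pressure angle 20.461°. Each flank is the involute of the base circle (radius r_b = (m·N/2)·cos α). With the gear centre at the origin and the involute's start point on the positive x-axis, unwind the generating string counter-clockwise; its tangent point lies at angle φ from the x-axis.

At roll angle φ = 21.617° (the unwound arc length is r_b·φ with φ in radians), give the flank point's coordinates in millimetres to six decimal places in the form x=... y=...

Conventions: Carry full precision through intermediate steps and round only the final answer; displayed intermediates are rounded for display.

x=32.696455 y=0.539962

topology: single-mesh involute geometry — m = 2.512, N = 26
pitch radius r_p = m·N/2 = 2.512·26/2 = 32.656000
base radius r_b = r_p·cos α = 32.656000·cos 20.461° = 30.595744
roll angle φ = 21.617° = 0.37728782 rad
x = r_b·(cos φ + φ·sin φ) = 32.696455
y = r_b·(sin φ − φ·cos φ) = 0.539962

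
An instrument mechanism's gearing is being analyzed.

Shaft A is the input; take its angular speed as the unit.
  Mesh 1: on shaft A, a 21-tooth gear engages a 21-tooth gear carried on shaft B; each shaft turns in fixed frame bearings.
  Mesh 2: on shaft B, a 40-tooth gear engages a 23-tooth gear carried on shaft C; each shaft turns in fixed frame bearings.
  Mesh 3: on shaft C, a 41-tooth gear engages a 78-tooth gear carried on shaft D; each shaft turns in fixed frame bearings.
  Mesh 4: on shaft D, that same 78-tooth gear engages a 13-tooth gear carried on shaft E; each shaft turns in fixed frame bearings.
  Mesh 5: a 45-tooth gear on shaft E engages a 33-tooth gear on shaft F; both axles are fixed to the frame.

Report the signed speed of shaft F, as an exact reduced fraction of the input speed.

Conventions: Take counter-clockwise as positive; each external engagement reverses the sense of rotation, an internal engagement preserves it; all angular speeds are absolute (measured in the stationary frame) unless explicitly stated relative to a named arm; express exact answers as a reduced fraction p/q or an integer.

-24600/3289

5-mesh fixed-axis compound train (all bearings frame-fixed)
mesh 1 [21T→21T]: |ω|/ω_in = 1×21/21 = 1, sense flips to −
mesh 2 [40T→23T]: |ω|/ω_in = 1×40/23 = 40/23, sense flips to +
mesh 3 [41T→78T]: |ω|/ω_in = (40/23)×41/78 = 820/897, sense flips to −
mesh 4 [78T→13T]: |ω|/ω_in = (820/897)×78/13 = 1640/299, sense flips to +
mesh 5 [45T→33T]: |ω|/ω_in = (1640/299)×45/33 = 24600/3289, sense flips to −
signed output speed (× input speed) = -24600/3289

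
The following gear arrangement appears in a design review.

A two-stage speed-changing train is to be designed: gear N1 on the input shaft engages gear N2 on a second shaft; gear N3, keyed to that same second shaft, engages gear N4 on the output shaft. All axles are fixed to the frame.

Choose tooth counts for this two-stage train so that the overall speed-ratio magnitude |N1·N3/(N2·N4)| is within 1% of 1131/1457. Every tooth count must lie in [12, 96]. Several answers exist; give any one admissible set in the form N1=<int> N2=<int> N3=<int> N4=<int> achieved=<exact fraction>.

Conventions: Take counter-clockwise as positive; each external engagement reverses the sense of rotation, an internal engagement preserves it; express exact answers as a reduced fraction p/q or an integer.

N1=13 N2=31 N3=87 N4=47 achieved=1131/1457

topology: fixed-axis compound train — 2 stages, target 1131/1457
target = 1131/1457 in lowest terms: an exact hit needs N1·N3 = k·1131 and N2·N4 = k·1457 for one integer k, every count in [12, 96]; additionally prefer no 1:1 stage (N1 ≠ N2, N3 ≠ N4)
k = 1: N1·N3 = 1131 = 13·87, N2·N4 = 1457 = 31·47
achieved = 13·87/(31·47) = 1131/1457; |achieved − target| = 0 ≤ 1131/145700 ✓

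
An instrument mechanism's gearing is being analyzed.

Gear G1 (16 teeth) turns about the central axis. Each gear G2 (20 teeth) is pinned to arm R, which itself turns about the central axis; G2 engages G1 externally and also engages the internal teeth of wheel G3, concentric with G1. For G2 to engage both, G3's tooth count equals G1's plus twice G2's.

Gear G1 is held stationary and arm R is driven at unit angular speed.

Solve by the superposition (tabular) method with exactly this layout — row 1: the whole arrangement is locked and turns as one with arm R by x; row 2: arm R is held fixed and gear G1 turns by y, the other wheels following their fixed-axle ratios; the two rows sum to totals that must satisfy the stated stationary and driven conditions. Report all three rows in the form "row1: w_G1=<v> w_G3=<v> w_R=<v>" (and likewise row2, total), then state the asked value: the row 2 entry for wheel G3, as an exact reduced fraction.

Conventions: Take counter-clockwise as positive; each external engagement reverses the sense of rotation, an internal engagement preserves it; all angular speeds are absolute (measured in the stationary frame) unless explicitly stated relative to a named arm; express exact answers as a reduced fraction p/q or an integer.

row1: w_G1=1 w_G3=1 w_R=1
row2: w_G1=-1 w_G3=2/7 w_R=0
total: w_G1=0 w_G3=9/7 w_R=1
asked value: 2/7

recognized (axles ride arm R): planetary set, 16/20/56 teeth
row 1: whole set turns with the arm by x
superposition row 2 [arm held]: sun y, ring −(16/56)·y, arm 0
boundary: total ω_sun = x + y = 0 and total ω_arm = x = 1  ⇒  y = -1, x = 1
row 2 ring = −(16/56)·(-1) = 2/7
totals (row 1 + row 2): sun 1 + (-1) = 0, ring 1 + 2/7 = 9/7, arm 1 + 0 = 1
asked cell (row2, ring) = 2/7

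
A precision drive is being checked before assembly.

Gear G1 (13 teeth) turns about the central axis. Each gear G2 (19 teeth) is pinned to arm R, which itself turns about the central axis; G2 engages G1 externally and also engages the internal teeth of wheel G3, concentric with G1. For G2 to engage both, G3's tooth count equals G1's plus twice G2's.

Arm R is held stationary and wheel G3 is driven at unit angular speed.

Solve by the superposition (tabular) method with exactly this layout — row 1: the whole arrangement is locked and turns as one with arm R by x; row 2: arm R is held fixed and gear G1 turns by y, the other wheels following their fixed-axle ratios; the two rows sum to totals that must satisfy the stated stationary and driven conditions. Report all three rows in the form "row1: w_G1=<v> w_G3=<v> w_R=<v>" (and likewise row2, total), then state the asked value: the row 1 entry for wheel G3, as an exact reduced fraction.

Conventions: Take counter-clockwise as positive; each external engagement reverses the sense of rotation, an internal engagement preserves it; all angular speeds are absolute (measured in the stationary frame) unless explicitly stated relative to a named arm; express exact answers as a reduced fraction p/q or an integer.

row1: w_G1=0 w_G3=0 w_R=0
row2: w_G1=-51/13 w_G3=1 w_R=0
total: w_G1=-51/13 w_G3=1 w_R=0
asked value: 0

recognized (axles ride arm R): planetary set, 13/19/51 teeth
row 1: whole set turns with the arm by x
row 2: sun turns y, ring = −(13/51)·y, arm 0
boundary: total ω_arm = x = 0 and total ω_ring = x − (13/51)·y = 1  ⇒  y = -51/13, x = 0
row 2 ring = −(13/51)·(-51/13) = 1
totals (row 1 + row 2): sun 0 + (-51/13) = -51/13, ring 0 + 1 = 1, arm 0 + 0 = 0
asked cell (row1, ring) = 0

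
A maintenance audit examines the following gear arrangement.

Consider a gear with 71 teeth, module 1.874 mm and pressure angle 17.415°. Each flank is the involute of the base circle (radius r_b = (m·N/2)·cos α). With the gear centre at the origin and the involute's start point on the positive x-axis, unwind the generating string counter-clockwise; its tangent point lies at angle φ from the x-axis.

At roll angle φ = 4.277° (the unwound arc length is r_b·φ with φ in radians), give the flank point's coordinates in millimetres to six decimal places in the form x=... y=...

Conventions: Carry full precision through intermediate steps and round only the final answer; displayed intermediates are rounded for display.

topology: single-mesh involute geometry — m = 1.874, N = 71
pitch radius r_p = m·N/2 = 1.874·71/2 = 66.527000
base radius r_b = r_p·cos α = 66.527000·cos 17.415° = 63.477536
roll angle φ = 4.277° = 0.07464773 rad
x = r_b·(cos φ + φ·sin φ) = 63.654147
y = r_b·(sin φ − φ·cos φ) = 0.008796

x=63.654147 y=0.008796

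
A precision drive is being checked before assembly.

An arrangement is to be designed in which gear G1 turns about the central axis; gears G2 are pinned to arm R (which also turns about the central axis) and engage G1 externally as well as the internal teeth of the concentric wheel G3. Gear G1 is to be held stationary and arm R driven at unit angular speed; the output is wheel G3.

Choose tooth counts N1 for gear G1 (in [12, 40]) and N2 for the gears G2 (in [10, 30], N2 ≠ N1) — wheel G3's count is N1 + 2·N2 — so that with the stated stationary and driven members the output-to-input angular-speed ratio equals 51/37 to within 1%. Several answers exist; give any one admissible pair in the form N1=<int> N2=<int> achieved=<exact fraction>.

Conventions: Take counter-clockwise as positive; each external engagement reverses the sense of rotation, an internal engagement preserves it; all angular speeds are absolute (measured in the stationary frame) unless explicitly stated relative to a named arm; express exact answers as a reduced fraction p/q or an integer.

N1=28 N2=23 achieved=51/37

planetary set to be sized for 51/37 (Willis relation)
Willis with ω_sun = 0: ω_ring/ω_arm = (N1+N3)/N3; set equal to 51/37  ⇒  N3/N1 = 1/(51/37 − 1) = 37/14
N3 = N1 + 2·N2  ⇒  N2/N1 = (N3/N1 − 1)/2 = (37/14 − 1)/2 = 23/28
smallest multiple with N1 ≥ 12 and N2 ≥ 10: k = 1  ⇒  N1 = 1·28 = 28, N2 = 1·23 = 23 (N1 ≤ 40, N2 ≤ 30, N2 ≠ N1 ✓), N3 = 28 + 2·23 = 74
check: (N1+N3)/N3 with N1 = 28, N3 = 74 gives 51/37; |achieved − target| = 0 ≤ 51/3700 ✓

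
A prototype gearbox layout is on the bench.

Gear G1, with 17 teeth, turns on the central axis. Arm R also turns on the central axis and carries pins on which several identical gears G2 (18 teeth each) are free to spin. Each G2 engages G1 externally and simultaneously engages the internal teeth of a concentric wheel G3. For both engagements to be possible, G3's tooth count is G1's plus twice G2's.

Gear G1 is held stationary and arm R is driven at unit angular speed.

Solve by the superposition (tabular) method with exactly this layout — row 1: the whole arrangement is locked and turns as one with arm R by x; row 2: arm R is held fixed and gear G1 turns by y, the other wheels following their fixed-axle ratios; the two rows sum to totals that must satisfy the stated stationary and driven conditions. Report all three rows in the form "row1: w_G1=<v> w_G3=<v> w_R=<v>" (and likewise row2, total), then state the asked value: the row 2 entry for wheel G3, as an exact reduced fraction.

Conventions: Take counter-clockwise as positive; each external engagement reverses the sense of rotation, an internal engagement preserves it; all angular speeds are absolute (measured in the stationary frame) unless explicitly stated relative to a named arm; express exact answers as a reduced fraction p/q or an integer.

row1: w_G1=1 w_G3=1 w_R=1
row2: w_G1=-1 w_G3=17/53 w_R=0
total: w_G1=0 w_G3=70/53 w_R=1
asked value: 17/53

recognized (axles ride arm R): planetary set, 17/18/53 teeth
row 1 — lock + rotate with arm: ω_sun = ω_ring = ω_arm = x
row 2 (arm held, sun turns y): ω_ring = −(17/53)·y, ω_arm = 0
boundary: total ω_sun = x + y = 0 and total ω_arm = x = 1  ⇒  y = -1, x = 1
row 2 ring = −(17/53)·(-1) = 17/53
totals (row 1 + row 2): sun 1 + (-1) = 0, ring 1 + 17/53 = 70/53, arm 1 + 0 = 1
asked cell (row2, ring) = 17/53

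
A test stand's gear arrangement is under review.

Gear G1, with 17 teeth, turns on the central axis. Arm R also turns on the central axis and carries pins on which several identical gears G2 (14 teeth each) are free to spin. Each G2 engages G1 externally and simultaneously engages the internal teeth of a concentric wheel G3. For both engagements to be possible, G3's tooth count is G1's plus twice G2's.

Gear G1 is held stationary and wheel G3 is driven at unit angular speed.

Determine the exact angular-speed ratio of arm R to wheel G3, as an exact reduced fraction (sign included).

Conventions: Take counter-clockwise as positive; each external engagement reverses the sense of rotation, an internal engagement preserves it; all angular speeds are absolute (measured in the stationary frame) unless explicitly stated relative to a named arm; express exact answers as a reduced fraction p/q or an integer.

45/62

recognized (axles ride arm R): planetary set, 17/14/45 teeth
ring teeth: 17 + 2·14 = 45
17(ω_sun−ω_arm) = −45(ω_ring−ω_arm),  ω_sun = 0, ω_ring = 1
17(0−ω_arm) = −45(1−ω_arm)  ⇒  62·ω_arm = 45  ⇒  ω_arm = 45/62
ω_out/ω_in = 45/62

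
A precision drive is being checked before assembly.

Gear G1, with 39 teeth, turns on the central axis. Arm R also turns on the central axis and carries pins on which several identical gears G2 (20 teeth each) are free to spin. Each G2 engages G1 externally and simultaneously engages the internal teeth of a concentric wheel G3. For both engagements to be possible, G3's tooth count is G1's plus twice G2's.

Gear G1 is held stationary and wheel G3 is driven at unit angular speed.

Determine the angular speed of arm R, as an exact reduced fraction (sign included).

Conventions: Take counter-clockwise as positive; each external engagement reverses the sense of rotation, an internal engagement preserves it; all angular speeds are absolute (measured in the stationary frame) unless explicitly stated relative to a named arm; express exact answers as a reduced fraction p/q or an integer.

planetary set (39T centre, 20T on arm, 79T internal) — Willis relation
ring teeth: 39 + 2·20 = 79
39(ω_sun−ω_arm) = −79(ω_ring−ω_arm),  ω_sun = 0, ω_ring = 1
39(0−ω_arm) = −79(1−ω_arm)  ⇒  118·ω_arm = 79  ⇒  ω_arm = 79/118
exact speed ratio = 79/118

79/118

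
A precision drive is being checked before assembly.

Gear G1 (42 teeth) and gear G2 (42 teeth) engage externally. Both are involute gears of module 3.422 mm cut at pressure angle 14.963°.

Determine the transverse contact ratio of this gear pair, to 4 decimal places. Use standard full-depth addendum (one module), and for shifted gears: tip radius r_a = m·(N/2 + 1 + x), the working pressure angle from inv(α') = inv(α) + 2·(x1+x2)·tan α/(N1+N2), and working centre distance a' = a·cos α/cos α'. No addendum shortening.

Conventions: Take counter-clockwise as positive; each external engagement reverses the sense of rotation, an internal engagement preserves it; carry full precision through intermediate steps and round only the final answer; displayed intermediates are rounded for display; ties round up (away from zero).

single-mesh involute tooth geometry (42T engaging 42T at module 3.422)
base radii: r_b1 = 69.425358, r_b2 = 69.425358
tip radii: r_a1 = 75.284000, r_a2 = 75.284000
no profile shift: α' = α, a' = a
action lengths: √(r_a1²−r_b1²) = 29.117011, √(r_a2²−r_b2²) = 29.117011
base pitch p_b = π·m·cos α = 10.386009
CR = (29.117011 + 29.117011 − 143.724000·sin 14.96300°)/10.386009 = 2.034003
contact ratio ≈ 2.0340

2.0340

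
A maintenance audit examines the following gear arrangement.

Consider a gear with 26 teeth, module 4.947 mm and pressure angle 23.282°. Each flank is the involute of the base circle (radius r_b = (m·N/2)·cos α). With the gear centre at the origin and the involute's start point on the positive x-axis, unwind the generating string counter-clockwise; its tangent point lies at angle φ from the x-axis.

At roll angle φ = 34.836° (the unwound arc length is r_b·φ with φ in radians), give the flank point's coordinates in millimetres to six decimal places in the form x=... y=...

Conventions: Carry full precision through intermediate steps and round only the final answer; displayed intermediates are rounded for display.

single-mesh involute tooth geometry (26T wheel at module 4.947)
pitch radius r_p = m·N/2 = 4.947·26/2 = 64.311000
base radius r_b = r_p·cos α = 64.311000·cos 23.282° = 59.074194
roll angle φ = 34.836° = 0.60800290 rad
x = r_b·(cos φ + φ·sin φ) = 69.004541
y = r_b·(sin φ − φ·cos φ) = 4.264355

x=69.004541 y=4.264355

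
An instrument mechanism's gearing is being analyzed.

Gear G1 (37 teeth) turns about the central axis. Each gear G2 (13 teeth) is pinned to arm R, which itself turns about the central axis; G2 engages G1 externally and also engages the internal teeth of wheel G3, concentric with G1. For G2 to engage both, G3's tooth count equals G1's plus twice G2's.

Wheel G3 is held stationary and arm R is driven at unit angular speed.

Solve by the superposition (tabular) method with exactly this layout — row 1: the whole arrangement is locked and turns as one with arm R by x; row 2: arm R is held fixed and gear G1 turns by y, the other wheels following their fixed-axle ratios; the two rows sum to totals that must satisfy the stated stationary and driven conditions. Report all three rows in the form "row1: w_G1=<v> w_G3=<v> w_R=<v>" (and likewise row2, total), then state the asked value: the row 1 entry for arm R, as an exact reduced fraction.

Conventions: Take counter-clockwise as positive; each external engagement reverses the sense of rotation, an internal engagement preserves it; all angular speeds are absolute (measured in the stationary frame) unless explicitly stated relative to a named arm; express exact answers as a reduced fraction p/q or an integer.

recognized (axles ride arm R): planetary set, 37/13/63 teeth
row 1 — lock + rotate with arm: ω_sun = ω_ring = ω_arm = x
superposition row 2 [arm held]: sun y, ring −(37/63)·y, arm 0
boundary: total ω_ring = x − (37/63)·y = 0 and total ω_arm = x = 1  ⇒  y = 63/37, x = 1
row 2 ring = −(37/63)·63/37 = -1
totals (row 1 + row 2): sun 1 + 63/37 = 100/37, ring 1 + (-1) = 0, arm 1 + 0 = 1
asked cell (row1, arm) = 1

row1: w_G1=1 w_G3=1 w_R=1
row2: w_G1=63/37 w_G3=-1 w_R=0
total: w_G1=100/37 w_G3=0 w_R=1
asked value: 1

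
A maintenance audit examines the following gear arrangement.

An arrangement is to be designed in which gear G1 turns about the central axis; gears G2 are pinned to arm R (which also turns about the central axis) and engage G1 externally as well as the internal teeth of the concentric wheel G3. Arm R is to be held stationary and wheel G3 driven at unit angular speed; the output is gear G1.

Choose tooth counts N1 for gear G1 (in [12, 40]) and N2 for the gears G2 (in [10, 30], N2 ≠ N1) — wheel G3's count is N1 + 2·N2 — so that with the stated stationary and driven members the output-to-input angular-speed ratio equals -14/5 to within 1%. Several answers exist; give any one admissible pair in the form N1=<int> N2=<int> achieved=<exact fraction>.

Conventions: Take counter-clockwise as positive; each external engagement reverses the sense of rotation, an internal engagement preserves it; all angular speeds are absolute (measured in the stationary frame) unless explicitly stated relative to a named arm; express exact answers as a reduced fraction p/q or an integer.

design class (target -14/5): planetary set
Willis with ω_arm = 0: ω_sun/ω_ring = −N3/N1; set equal to -14/5  ⇒  N3/N1 = −(-14/5) = 14/5
N3 = N1 + 2·N2  ⇒  N2/N1 = (N3/N1 − 1)/2 = (14/5 − 1)/2 = 9/10
smallest multiple with N1 ≥ 12 and N2 ≥ 10: k = 2  ⇒  N1 = 2·10 = 20, N2 = 2·9 = 18 (N1 ≤ 40, N2 ≤ 30, N2 ≠ N1 ✓), N3 = 20 + 2·18 = 56
check: −N3/N1 with N1 = 20, N3 = 56 gives -14/5; |achieved − target| = 0 ≤ 7/250 ✓

N1=20 N2=18 achieved=-14/5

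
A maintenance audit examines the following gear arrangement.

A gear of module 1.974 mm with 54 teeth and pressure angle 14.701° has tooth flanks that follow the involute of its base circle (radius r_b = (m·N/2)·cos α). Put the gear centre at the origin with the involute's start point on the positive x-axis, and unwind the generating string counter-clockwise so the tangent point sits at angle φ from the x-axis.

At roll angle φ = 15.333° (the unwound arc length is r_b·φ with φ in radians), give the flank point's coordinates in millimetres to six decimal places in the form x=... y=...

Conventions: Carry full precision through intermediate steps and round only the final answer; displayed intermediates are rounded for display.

single-mesh involute tooth geometry (54T wheel at module 1.974)
pitch radius r_p = m·N/2 = 1.974·54/2 = 53.298000
base radius r_b = r_p·cos α = 53.298000·cos 14.701° = 51.553201
roll angle φ = 15.333° = 0.26761133 rad
x = r_b·(cos φ + φ·sin φ) = 53.366293
y = r_b·(sin φ − φ·cos φ) = 0.326990

x=53.366293 y=0.326990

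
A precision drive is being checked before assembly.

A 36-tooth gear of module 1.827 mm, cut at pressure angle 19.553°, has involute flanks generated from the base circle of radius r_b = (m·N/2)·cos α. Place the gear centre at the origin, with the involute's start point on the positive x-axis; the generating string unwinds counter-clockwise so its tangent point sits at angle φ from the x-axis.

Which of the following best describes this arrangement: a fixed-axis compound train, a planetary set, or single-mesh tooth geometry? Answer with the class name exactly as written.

single-mesh tooth geometry

recognized (one wheel, involute flank): single-mesh tooth geometry, m = 1.827, N = 36
classification: single-mesh tooth geometry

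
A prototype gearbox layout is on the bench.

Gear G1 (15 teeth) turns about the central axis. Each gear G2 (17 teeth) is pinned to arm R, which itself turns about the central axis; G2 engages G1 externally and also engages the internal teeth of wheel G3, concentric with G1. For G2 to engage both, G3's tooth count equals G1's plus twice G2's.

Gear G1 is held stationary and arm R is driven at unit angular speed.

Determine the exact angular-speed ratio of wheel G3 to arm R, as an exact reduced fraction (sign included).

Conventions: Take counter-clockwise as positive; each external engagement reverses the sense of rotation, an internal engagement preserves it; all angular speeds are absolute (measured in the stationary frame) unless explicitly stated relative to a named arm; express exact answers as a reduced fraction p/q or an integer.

64/49

planetary set (15T centre, 17T on arm, 49T internal) — Willis relation
ring teeth: 15 + 2·17 = 49
15(ω_sun−ω_arm) = −49(ω_ring−ω_arm),  ω_sun = 0, ω_arm = 1
ω_ring = 1 − (15/49)(0−1) = 64/49
ω_out/ω_in = 64/49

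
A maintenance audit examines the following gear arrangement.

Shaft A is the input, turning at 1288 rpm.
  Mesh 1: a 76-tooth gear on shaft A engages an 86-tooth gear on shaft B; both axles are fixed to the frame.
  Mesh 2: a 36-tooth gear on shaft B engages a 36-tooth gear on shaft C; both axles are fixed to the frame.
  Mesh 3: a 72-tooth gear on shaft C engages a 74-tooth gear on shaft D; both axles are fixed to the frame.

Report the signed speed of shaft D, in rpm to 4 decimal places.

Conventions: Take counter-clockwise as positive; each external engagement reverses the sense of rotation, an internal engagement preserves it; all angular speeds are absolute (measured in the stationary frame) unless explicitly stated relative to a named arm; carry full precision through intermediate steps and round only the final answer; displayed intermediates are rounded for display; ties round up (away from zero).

recognized (4 fixed axles, 3 meshes): fixed-axis compound train
mesh 1 [76T→86T]: ω = 1288.0000×76/86 = 1138.2326 rpm, sense flips to −
mesh 2 [36T→36T]: ω = 1138.2326×36/36 = 1138.2326 rpm, sense flips to +
mesh 3 [72T→74T]: ω = 1138.2326×72/74 = 1107.4695 rpm, sense flips to −
signed output speed = -1107.4695 rpm

-1107.4695 rpm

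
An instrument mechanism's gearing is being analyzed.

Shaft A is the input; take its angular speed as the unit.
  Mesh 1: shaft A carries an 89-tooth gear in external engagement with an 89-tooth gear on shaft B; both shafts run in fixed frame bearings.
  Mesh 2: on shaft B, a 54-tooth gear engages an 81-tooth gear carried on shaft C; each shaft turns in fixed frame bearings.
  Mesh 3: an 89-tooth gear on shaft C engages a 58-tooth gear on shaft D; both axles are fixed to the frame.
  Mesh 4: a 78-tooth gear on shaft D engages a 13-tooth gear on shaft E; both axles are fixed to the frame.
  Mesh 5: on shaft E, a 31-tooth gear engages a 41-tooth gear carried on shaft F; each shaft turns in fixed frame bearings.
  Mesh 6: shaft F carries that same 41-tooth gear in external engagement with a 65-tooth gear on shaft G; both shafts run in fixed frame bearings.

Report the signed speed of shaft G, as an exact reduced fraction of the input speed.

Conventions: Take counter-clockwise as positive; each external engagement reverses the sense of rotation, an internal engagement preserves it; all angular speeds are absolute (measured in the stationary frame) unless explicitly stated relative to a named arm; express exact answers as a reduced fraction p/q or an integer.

6-mesh fixed-axis compound train (all bearings frame-fixed)
mesh 1 [89T→89T]: |ω|/ω_in = 1×89/89 = 1, sense flips to −
mesh 2 [54T→81T]: |ω|/ω_in = 1×54/81 = 2/3, sense flips to +
mesh 3 [89T→58T]: |ω|/ω_in = (2/3)×89/58 = 89/87, sense flips to −
mesh 4 [78T→13T]: |ω|/ω_in = (89/87)×78/13 = 178/29, sense flips to +
mesh 5 [31T→41T]: |ω|/ω_in = (178/29)×31/41 = 5518/1189, sense flips to −
mesh 6 [41T→65T]: |ω|/ω_in = (5518/1189)×41/65 = 5518/1885, sense flips to +
signed output speed (× input speed) = 5518/1885

5518/1885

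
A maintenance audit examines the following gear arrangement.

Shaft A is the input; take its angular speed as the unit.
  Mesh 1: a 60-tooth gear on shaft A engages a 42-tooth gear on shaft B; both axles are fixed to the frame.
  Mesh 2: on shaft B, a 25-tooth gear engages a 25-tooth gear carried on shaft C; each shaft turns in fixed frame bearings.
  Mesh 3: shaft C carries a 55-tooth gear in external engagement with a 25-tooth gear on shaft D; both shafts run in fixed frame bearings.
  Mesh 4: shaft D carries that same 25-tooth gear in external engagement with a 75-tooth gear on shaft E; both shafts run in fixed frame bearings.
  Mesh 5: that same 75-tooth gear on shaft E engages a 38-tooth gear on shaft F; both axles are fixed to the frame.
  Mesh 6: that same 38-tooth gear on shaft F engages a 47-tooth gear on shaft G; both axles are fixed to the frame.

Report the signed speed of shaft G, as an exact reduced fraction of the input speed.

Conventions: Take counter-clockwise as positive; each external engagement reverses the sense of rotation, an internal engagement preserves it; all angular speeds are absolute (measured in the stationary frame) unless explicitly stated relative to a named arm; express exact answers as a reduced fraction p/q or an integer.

6-mesh fixed-axis compound train (all bearings frame-fixed)
mesh 1 [60T→42T]: |ω|/ω_in = 1×60/42 = 10/7, sense flips to −
mesh 2 [25T→25T]: |ω|/ω_in = (10/7)×25/25 = 10/7, sense flips to +
mesh 3 [55T→25T]: |ω|/ω_in = (10/7)×55/25 = 22/7, sense flips to −
mesh 4 [25T→75T]: |ω|/ω_in = (22/7)×25/75 = 22/21, sense flips to +
mesh 5 [75T→38T]: |ω|/ω_in = (22/21)×75/38 = 275/133, sense flips to −
mesh 6 [38T→47T]: |ω|/ω_in = (275/133)×38/47 = 550/329, sense flips to +
signed output speed (× input speed) = 550/329

550/329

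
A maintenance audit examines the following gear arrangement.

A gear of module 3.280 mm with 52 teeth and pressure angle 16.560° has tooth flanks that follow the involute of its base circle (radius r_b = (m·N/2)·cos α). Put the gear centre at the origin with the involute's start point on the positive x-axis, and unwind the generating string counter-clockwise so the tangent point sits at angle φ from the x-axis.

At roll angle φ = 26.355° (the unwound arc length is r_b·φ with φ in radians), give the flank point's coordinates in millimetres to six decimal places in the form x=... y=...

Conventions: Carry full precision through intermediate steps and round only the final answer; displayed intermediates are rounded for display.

recognized (one wheel, involute flank): single-mesh tooth geometry, m = 3.280, N = 52
pitch radius r_p = m·N/2 = 3.280·52/2 = 85.280000
base radius r_b = r_p·cos α = 85.280000·cos 16.560° = 81.742738
roll angle φ = 26.355° = 0.45998152 rad
x = r_b·(cos φ + φ·sin φ) = 89.938348
y = r_b·(sin φ − φ·cos φ) = 2.596165

x=89.938348 y=2.596165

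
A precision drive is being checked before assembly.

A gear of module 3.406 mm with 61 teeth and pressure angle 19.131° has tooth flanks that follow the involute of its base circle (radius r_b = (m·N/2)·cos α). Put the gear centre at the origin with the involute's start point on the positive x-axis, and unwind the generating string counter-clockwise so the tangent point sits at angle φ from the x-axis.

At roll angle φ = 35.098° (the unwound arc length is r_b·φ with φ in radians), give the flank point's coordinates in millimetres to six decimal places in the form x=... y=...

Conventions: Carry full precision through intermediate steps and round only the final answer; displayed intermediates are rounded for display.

topology: single-mesh involute geometry — m = 3.406, N = 61
pitch radius r_p = m·N/2 = 3.406·61/2 = 103.883000
base radius r_b = r_p·cos α = 103.883000·cos 19.131° = 98.145722
roll angle φ = 35.098° = 0.61257566 rad
x = r_b·(cos φ + φ·sin φ) = 114.868429
y = r_b·(sin φ − φ·cos φ) = 7.241760

x=114.868429 y=7.241760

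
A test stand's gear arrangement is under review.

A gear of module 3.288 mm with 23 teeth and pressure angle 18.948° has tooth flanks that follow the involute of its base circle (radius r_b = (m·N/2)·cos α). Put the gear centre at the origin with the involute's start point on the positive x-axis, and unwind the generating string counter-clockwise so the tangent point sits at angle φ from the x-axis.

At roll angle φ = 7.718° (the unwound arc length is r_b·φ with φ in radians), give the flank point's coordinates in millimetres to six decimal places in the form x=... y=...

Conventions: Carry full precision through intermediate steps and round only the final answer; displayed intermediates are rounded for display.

x=36.086102 y=0.029085

class = single-mesh tooth geometry [base-circle involute, m = 3.288, 23T]
pitch radius r_p = m·N/2 = 3.288·23/2 = 37.812000
base radius r_b = r_p·cos α = 37.812000·cos 18.948° = 35.763106
roll angle φ = 7.718° = 0.13470451 rad
x = r_b·(cos φ + φ·sin φ) = 36.086102
y = r_b·(sin φ − φ·cos φ) = 0.029085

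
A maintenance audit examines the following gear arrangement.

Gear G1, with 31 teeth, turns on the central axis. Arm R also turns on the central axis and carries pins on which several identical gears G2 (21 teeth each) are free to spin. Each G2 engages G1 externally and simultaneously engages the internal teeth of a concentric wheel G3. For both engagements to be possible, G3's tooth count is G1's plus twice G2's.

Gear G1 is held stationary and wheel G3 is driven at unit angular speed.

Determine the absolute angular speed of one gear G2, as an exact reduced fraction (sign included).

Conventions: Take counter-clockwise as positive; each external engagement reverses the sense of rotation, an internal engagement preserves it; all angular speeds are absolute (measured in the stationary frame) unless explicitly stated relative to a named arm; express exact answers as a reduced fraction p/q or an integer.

recognized (axles ride arm R): planetary set, 31/21/73 teeth
ring teeth: 31 + 2·21 = 73
31(ω_sun−ω_arm) = −73(ω_ring−ω_arm),  ω_sun = 0, ω_ring = 1
31(0−ω_arm) = −73(1−ω_arm)  ⇒  104·ω_arm = 73  ⇒  ω_arm = 73/104
sun–planet mesh: 31·(0−73/104) = −21·(ω_p−ω_arm)  ⇒  ω_p−ω_arm = 2263/2184
ω_p = 73/104 + 2263/2184 = 73/42
exact speed ratio = 73/42

73/42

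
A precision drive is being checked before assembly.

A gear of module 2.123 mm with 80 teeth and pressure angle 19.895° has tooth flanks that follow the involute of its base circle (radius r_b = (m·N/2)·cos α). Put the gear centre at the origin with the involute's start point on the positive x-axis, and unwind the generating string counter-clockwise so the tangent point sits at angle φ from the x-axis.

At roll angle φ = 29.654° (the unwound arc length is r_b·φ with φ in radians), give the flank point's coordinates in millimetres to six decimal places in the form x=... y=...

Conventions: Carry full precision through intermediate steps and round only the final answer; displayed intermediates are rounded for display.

class = single-mesh tooth geometry [base-circle involute, m = 2.123, 80T]
pitch radius r_p = m·N/2 = 2.123·80/2 = 84.920000
base radius r_b = r_p·cos α = 84.920000·cos 19.895° = 79.851790
roll angle φ = 29.654° = 0.51755994 rad
x = r_b·(cos φ + φ·sin φ) = 89.841053
y = r_b·(sin φ − φ·cos φ) = 3.592255

x=89.841053 y=3.592255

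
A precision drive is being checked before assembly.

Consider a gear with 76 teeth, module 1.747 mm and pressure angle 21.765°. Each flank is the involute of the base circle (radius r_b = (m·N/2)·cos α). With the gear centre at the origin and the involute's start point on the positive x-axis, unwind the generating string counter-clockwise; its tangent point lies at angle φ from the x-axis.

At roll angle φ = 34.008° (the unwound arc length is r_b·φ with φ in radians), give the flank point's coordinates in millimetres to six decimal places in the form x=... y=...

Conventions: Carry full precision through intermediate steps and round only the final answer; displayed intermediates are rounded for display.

class = single-mesh tooth geometry [base-circle involute, m = 1.747, 76T]
pitch radius r_p = m·N/2 = 1.747·76/2 = 66.386000
base radius r_b = r_p·cos α = 66.386000·cos 21.765° = 61.653509
roll angle φ = 34.008° = 0.59355157 rad
x = r_b·(cos φ + φ·sin φ) = 71.575902
y = r_b·(sin φ − φ·cos φ) = 4.147952

x=71.575902 y=4.147952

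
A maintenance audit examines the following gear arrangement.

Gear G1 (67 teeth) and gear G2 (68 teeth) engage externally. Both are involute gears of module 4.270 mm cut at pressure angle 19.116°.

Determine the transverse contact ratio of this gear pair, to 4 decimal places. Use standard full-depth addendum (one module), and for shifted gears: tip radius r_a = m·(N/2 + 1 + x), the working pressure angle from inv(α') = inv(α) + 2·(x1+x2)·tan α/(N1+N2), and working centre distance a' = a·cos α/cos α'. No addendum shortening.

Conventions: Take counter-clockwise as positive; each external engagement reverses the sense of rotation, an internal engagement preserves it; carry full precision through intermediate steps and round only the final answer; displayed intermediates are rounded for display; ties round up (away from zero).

1.8565

class = single-mesh tooth geometry [involute pair 67T × 68T, m = 4.270]
base radii: r_b1 = 135.157141, r_b2 = 137.174412
tip radii: r_a1 = 147.315000, r_a2 = 149.450000
no profile shift: α' = α, a' = a
action lengths: √(r_a1²−r_b1²) = 58.602530, √(r_a2²−r_b2²) = 59.316804
base pitch p_b = π·m·cos α = 12.674886
CR = (58.602530 + 59.316804 − 288.225000·sin 19.11600°)/12.674886 = 1.856498
contact ratio ≈ 1.8565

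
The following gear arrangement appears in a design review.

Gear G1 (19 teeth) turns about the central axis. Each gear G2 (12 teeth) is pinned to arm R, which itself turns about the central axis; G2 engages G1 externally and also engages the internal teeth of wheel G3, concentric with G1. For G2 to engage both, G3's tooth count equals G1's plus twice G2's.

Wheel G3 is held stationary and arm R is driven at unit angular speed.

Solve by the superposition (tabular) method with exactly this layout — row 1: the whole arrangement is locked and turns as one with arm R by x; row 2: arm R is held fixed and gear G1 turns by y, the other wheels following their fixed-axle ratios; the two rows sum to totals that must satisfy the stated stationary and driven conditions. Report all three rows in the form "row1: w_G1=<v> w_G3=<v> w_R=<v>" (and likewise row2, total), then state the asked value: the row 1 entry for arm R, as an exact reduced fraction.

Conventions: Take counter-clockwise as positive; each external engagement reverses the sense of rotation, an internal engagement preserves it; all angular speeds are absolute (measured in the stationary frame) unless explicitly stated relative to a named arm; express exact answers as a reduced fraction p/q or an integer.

row1: w_G1=1 w_G3=1 w_R=1
row2: w_G1=43/19 w_G3=-1 w_R=0
total: w_G1=62/19 w_G3=0 w_R=1
asked value: 1

planetary set (19T centre, 12T on arm, 43T internal) — Willis relation
row 1 — lock + rotate with arm: ω_sun = ω_ring = ω_arm = x
row 2 (arm held, sun turns y): ω_ring = −(19/43)·y, ω_arm = 0
boundary: total ω_ring = x − (19/43)·y = 0 and total ω_arm = x = 1  ⇒  y = 43/19, x = 1
row 2 ring = −(19/43)·43/19 = -1
totals (row 1 + row 2): sun 1 + 43/19 = 62/19, ring 1 + (-1) = 0, arm 1 + 0 = 1
asked cell (row1, arm) = 1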